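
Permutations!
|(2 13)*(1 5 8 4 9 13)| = 7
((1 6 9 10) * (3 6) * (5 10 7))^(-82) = (1 6 7 10 3 9 5)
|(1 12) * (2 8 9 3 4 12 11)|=|(1 11 2 8 9 3 4 12)|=8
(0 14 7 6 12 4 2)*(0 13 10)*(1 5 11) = (0 14 7 6 12 4 2 13 10)(1 5 11) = [14, 5, 13, 3, 2, 11, 12, 6, 8, 9, 0, 1, 4, 10, 7]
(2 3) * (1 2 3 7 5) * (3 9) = (1 2 7 5)(3 9) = [0, 2, 7, 9, 4, 1, 6, 5, 8, 3]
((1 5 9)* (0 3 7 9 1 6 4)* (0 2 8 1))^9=(0 5 1 8 2 4 6 9 7 3)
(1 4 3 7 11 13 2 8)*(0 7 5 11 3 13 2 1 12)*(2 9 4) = (0 7 3 5 11 9 4 13 1 2 8 12) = [7, 2, 8, 5, 13, 11, 6, 3, 12, 4, 10, 9, 0, 1]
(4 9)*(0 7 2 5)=(0 7 2 5)(4 9)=[7, 1, 5, 3, 9, 0, 6, 2, 8, 4]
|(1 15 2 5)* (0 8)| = 4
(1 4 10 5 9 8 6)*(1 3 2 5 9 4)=(2 5 4 10 9 8 6 3)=[0, 1, 5, 2, 10, 4, 3, 7, 6, 8, 9]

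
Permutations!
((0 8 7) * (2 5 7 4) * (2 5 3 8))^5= (0 5 8 2 7 4 3)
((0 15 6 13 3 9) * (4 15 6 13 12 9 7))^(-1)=((0 6 12 9)(3 7 4 15 13))^(-1)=(0 9 12 6)(3 13 15 4 7)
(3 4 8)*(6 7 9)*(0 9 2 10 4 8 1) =(0 9 6 7 2 10 4 1)(3 8) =[9, 0, 10, 8, 1, 5, 7, 2, 3, 6, 4]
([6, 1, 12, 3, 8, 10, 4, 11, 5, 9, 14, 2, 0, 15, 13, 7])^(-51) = (0 6 4 8 5 10 14 13 15 7 11 2 12)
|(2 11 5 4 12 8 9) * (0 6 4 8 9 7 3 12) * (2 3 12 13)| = |(0 6 4)(2 11 5 8 7 12 9 3 13)| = 9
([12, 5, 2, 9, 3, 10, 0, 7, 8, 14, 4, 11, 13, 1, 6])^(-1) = [6, 13, 2, 4, 10, 1, 14, 7, 8, 3, 5, 11, 0, 12, 9]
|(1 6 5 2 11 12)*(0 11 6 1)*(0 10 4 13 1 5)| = 10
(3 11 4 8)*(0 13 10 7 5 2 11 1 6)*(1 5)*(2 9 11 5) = (0 13 10 7 1 6)(2 5 9 11 4 8 3) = [13, 6, 5, 2, 8, 9, 0, 1, 3, 11, 7, 4, 12, 10]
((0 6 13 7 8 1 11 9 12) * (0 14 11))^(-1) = (0 1 8 7 13 6)(9 11 14 12)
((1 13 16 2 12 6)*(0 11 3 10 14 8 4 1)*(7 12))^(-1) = ((0 11 3 10 14 8 4 1 13 16 2 7 12 6))^(-1) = (0 6 12 7 2 16 13 1 4 8 14 10 3 11)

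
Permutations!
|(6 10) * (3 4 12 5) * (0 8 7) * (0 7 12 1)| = |(0 8 12 5 3 4 1)(6 10)| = 14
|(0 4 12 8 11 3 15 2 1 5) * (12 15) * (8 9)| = |(0 4 15 2 1 5)(3 12 9 8 11)| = 30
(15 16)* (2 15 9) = [0, 1, 15, 3, 4, 5, 6, 7, 8, 2, 10, 11, 12, 13, 14, 16, 9] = (2 15 16 9)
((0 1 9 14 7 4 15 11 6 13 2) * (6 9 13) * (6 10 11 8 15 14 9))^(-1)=(0 2 13 1)(4 7 14)(6 11 10)(8 15)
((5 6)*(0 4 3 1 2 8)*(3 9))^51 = (0 9 1 8 4 3 2)(5 6)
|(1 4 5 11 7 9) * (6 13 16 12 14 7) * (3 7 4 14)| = 12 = |(1 14 4 5 11 6 13 16 12 3 7 9)|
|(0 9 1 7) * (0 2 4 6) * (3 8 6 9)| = |(0 3 8 6)(1 7 2 4 9)| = 20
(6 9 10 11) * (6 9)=(9 10 11)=[0, 1, 2, 3, 4, 5, 6, 7, 8, 10, 11, 9]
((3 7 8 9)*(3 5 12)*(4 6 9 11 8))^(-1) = ((3 7 4 6 9 5 12)(8 11))^(-1) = (3 12 5 9 6 4 7)(8 11)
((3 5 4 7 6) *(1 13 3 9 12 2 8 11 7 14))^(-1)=((1 13 3 5 4 14)(2 8 11 7 6 9 12))^(-1)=(1 14 4 5 3 13)(2 12 9 6 7 11 8)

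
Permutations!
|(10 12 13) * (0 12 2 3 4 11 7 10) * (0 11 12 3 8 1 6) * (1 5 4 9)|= 45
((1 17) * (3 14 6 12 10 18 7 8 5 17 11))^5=(1 12 5 14 7 11 10 17 6 8 3 18)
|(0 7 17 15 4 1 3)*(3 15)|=12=|(0 7 17 3)(1 15 4)|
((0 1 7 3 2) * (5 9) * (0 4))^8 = ((0 1 7 3 2 4)(5 9))^8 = (9)(0 7 2)(1 3 4)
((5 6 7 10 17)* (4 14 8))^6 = ((4 14 8)(5 6 7 10 17))^6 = (5 6 7 10 17)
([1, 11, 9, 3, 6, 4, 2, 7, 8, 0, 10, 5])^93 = [6, 2, 5, 3, 1, 0, 11, 7, 8, 4, 10, 9]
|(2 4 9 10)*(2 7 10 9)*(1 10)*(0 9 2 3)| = 15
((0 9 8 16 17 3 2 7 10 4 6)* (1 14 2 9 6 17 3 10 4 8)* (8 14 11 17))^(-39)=(0 6)(1 16 7 10)(2 17 9 8)(3 4 14 11)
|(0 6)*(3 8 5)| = 6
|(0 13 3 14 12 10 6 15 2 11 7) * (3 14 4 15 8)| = 13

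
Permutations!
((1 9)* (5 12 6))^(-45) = ((1 9)(5 12 6))^(-45) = (12)(1 9)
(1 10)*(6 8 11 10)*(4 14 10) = (1 6 8 11 4 14 10) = [0, 6, 2, 3, 14, 5, 8, 7, 11, 9, 1, 4, 12, 13, 10]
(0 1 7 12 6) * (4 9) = [1, 7, 2, 3, 9, 5, 0, 12, 8, 4, 10, 11, 6] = (0 1 7 12 6)(4 9)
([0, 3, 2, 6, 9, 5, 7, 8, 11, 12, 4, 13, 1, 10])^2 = [0, 6, 2, 7, 12, 5, 8, 11, 13, 1, 9, 10, 3, 4]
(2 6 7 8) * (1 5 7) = (1 5 7 8 2 6) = [0, 5, 6, 3, 4, 7, 1, 8, 2]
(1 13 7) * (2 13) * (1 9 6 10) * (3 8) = (1 2 13 7 9 6 10)(3 8) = [0, 2, 13, 8, 4, 5, 10, 9, 3, 6, 1, 11, 12, 7]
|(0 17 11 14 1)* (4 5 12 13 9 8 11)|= 11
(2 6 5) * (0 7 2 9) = (0 7 2 6 5 9) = [7, 1, 6, 3, 4, 9, 5, 2, 8, 0]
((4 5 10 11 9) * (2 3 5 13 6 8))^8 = ((2 3 5 10 11 9 4 13 6 8))^8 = (2 6 4 11 5)(3 8 13 9 10)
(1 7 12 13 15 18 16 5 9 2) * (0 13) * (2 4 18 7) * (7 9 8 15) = (0 13 7 12)(1 2)(4 18 16 5 8 15 9) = [13, 2, 1, 3, 18, 8, 6, 12, 15, 4, 10, 11, 0, 7, 14, 9, 5, 17, 16]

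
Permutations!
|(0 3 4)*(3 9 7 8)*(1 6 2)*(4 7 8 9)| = 12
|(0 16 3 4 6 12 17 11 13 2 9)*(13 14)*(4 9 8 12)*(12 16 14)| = |(0 14 13 2 8 16 3 9)(4 6)(11 12 17)| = 24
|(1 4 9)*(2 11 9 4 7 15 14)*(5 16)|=|(1 7 15 14 2 11 9)(5 16)|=14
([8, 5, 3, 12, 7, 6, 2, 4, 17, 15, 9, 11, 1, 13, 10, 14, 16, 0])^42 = [0, 1, 2, 3, 4, 5, 6, 7, 8, 14, 15, 11, 12, 13, 9, 10, 16, 17]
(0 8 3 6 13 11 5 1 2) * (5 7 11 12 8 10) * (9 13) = [10, 2, 0, 6, 4, 1, 9, 11, 3, 13, 5, 7, 8, 12] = (0 10 5 1 2)(3 6 9 13 12 8)(7 11)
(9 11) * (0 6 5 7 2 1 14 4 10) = [6, 14, 1, 3, 10, 7, 5, 2, 8, 11, 0, 9, 12, 13, 4] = (0 6 5 7 2 1 14 4 10)(9 11)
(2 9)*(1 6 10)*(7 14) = (1 6 10)(2 9)(7 14) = [0, 6, 9, 3, 4, 5, 10, 14, 8, 2, 1, 11, 12, 13, 7]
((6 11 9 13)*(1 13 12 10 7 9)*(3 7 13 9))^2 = (1 12 13 11 9 10 6)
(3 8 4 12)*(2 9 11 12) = (2 9 11 12 3 8 4) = [0, 1, 9, 8, 2, 5, 6, 7, 4, 11, 10, 12, 3]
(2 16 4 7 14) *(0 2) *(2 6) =[6, 1, 16, 3, 7, 5, 2, 14, 8, 9, 10, 11, 12, 13, 0, 15, 4] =(0 6 2 16 4 7 14)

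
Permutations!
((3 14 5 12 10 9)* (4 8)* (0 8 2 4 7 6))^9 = (0 8 7 6)(2 4)(3 12)(5 9)(10 14)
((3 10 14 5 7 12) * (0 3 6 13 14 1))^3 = (0 1 10 3)(5 6)(7 13)(12 14)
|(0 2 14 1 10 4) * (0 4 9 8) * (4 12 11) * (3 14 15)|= |(0 2 15 3 14 1 10 9 8)(4 12 11)|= 9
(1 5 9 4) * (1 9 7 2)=(1 5 7 2)(4 9)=[0, 5, 1, 3, 9, 7, 6, 2, 8, 4]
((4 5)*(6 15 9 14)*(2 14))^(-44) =(2 14 6 15 9)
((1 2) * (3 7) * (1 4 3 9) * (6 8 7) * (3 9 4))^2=((1 2 3 6 8 7 4 9))^2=(1 3 8 4)(2 6 7 9)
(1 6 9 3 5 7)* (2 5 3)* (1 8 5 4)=(1 6 9 2 4)(5 7 8)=[0, 6, 4, 3, 1, 7, 9, 8, 5, 2]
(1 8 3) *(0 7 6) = (0 7 6)(1 8 3) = [7, 8, 2, 1, 4, 5, 0, 6, 3]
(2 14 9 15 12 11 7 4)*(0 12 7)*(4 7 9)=(0 12 11)(2 14 4)(9 15)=[12, 1, 14, 3, 2, 5, 6, 7, 8, 15, 10, 0, 11, 13, 4, 9]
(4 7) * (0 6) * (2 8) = (0 6)(2 8)(4 7) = [6, 1, 8, 3, 7, 5, 0, 4, 2]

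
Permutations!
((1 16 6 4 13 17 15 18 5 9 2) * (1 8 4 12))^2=((1 16 6 12)(2 8 4 13 17 15 18 5 9))^2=(1 6)(2 4 17 18 9 8 13 15 5)(12 16)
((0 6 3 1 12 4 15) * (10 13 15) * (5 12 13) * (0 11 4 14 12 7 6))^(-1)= (1 3 6 7 5 10 4 11 15 13)(12 14)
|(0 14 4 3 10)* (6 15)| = 10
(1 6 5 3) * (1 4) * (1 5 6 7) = [0, 7, 2, 4, 5, 3, 6, 1] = (1 7)(3 4 5)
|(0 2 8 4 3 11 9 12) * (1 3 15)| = 10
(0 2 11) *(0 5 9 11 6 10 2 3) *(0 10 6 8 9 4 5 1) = [3, 0, 8, 10, 5, 4, 6, 7, 9, 11, 2, 1] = (0 3 10 2 8 9 11 1)(4 5)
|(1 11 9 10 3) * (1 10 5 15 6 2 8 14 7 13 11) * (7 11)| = |(2 8 14 11 9 5 15 6)(3 10)(7 13)| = 8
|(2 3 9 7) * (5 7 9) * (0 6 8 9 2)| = |(0 6 8 9 2 3 5 7)| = 8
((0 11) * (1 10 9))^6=(11)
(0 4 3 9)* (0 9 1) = (9)(0 4 3 1) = [4, 0, 2, 1, 3, 5, 6, 7, 8, 9]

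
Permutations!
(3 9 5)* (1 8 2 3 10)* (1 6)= [0, 8, 3, 9, 4, 10, 1, 7, 2, 5, 6]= (1 8 2 3 9 5 10 6)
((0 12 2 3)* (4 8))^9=((0 12 2 3)(4 8))^9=(0 12 2 3)(4 8)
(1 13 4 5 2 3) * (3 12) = [0, 13, 12, 1, 5, 2, 6, 7, 8, 9, 10, 11, 3, 4] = (1 13 4 5 2 12 3)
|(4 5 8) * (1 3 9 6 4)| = |(1 3 9 6 4 5 8)| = 7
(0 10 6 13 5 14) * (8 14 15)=(0 10 6 13 5 15 8 14)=[10, 1, 2, 3, 4, 15, 13, 7, 14, 9, 6, 11, 12, 5, 0, 8]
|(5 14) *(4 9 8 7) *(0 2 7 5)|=8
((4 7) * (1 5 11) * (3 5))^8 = (11)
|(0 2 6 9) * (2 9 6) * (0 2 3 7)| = |(0 9 2 3 7)| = 5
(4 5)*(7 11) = (4 5)(7 11) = [0, 1, 2, 3, 5, 4, 6, 11, 8, 9, 10, 7]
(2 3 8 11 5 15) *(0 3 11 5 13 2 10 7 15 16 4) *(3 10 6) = [10, 1, 11, 8, 0, 16, 3, 15, 5, 9, 7, 13, 12, 2, 14, 6, 4] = (0 10 7 15 6 3 8 5 16 4)(2 11 13)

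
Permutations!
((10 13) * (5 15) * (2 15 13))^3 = ((2 15 5 13 10))^3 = (2 13 15 10 5)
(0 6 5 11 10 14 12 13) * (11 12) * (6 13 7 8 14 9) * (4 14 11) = [13, 1, 2, 3, 14, 12, 5, 8, 11, 6, 9, 10, 7, 0, 4] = (0 13)(4 14)(5 12 7 8 11 10 9 6)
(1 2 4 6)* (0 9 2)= [9, 0, 4, 3, 6, 5, 1, 7, 8, 2]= (0 9 2 4 6 1)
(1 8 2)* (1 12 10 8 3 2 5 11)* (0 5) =(0 5 11 1 3 2 12 10 8) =[5, 3, 12, 2, 4, 11, 6, 7, 0, 9, 8, 1, 10]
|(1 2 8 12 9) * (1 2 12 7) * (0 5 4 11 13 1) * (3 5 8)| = |(0 8 7)(1 12 9 2 3 5 4 11 13)| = 9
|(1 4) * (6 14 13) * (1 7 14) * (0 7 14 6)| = 7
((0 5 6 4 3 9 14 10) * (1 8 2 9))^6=((0 5 6 4 3 1 8 2 9 14 10))^6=(0 8 5 2 6 9 4 14 3 10 1)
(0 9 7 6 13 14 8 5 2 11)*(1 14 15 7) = (0 9 1 14 8 5 2 11)(6 13 15 7) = [9, 14, 11, 3, 4, 2, 13, 6, 5, 1, 10, 0, 12, 15, 8, 7]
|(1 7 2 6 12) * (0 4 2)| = 7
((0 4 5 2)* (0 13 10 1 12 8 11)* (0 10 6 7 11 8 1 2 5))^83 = (0 4)(1 12)(2 10 11 7 6 13)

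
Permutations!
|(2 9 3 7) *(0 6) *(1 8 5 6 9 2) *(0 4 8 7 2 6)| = |(0 9 3 2 6 4 8 5)(1 7)| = 8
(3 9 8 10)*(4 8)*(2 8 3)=(2 8 10)(3 9 4)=[0, 1, 8, 9, 3, 5, 6, 7, 10, 4, 2]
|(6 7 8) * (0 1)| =|(0 1)(6 7 8)| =6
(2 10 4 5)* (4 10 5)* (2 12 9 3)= (2 5 12 9 3)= [0, 1, 5, 2, 4, 12, 6, 7, 8, 3, 10, 11, 9]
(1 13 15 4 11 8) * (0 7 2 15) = (0 7 2 15 4 11 8 1 13) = [7, 13, 15, 3, 11, 5, 6, 2, 1, 9, 10, 8, 12, 0, 14, 4]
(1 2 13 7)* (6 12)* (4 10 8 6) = (1 2 13 7)(4 10 8 6 12) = [0, 2, 13, 3, 10, 5, 12, 1, 6, 9, 8, 11, 4, 7]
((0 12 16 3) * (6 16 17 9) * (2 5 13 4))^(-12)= (0 17 6 3 12 9 16)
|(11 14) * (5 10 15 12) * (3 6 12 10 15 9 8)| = 8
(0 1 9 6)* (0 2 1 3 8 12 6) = [3, 9, 1, 8, 4, 5, 2, 7, 12, 0, 10, 11, 6] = (0 3 8 12 6 2 1 9)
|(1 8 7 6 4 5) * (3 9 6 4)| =15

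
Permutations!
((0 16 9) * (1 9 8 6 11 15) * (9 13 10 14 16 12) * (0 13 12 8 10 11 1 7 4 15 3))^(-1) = (0 3 11 13 9 12 1 6 8)(4 7 15)(10 16 14) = ((0 8 6 1 12 9 13 11 3)(4 15 7)(10 14 16))^(-1)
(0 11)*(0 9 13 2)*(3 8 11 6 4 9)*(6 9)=(0 9 13 2)(3 8 11)(4 6)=[9, 1, 0, 8, 6, 5, 4, 7, 11, 13, 10, 3, 12, 2]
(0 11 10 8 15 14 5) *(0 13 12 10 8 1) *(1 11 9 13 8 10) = (0 9 13 12 1)(5 8 15 14)(10 11) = [9, 0, 2, 3, 4, 8, 6, 7, 15, 13, 11, 10, 1, 12, 5, 14]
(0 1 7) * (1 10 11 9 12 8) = [10, 7, 2, 3, 4, 5, 6, 0, 1, 12, 11, 9, 8] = (0 10 11 9 12 8 1 7)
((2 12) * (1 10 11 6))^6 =((1 10 11 6)(2 12))^6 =(12)(1 11)(6 10)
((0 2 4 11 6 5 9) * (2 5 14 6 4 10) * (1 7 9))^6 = (14)(0 5 1 7 9)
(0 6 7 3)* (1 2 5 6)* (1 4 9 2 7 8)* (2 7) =(0 4 9 7 3)(1 2 5 6 8) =[4, 2, 5, 0, 9, 6, 8, 3, 1, 7]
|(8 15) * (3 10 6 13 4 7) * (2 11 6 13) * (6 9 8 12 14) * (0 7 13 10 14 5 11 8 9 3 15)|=|(0 7 15 12 5 11 3 14 6 2 8)(4 13)|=22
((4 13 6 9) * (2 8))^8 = ((2 8)(4 13 6 9))^8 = (13)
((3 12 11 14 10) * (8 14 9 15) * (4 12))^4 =((3 4 12 11 9 15 8 14 10))^4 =(3 9 10 11 14 12 8 4 15)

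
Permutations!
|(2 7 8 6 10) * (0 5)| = 10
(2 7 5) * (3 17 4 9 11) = [0, 1, 7, 17, 9, 2, 6, 5, 8, 11, 10, 3, 12, 13, 14, 15, 16, 4] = (2 7 5)(3 17 4 9 11)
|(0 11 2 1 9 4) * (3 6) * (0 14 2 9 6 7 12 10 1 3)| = 12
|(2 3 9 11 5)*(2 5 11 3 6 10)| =6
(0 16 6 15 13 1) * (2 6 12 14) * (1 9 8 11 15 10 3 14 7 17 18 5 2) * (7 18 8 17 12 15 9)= (0 16 15 13 7 12 18 5 2 6 10 3 14 1)(8 11 9 17)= [16, 0, 6, 14, 4, 2, 10, 12, 11, 17, 3, 9, 18, 7, 1, 13, 15, 8, 5]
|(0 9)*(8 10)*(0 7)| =|(0 9 7)(8 10)| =6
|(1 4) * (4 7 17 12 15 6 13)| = |(1 7 17 12 15 6 13 4)| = 8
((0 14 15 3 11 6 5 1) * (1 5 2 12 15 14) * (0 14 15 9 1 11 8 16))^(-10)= ((0 11 6 2 12 9 1 14 15 3 8 16))^(-10)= (0 6 12 1 15 8)(2 9 14 3 16 11)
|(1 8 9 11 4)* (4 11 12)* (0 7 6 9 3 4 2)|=|(0 7 6 9 12 2)(1 8 3 4)|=12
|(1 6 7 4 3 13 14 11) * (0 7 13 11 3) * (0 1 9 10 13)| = 30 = |(0 7 4 1 6)(3 11 9 10 13 14)|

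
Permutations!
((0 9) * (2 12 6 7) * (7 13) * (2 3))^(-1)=((0 9)(2 12 6 13 7 3))^(-1)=(0 9)(2 3 7 13 6 12)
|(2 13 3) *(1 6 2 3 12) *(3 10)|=10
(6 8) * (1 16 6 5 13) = (1 16 6 8 5 13) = [0, 16, 2, 3, 4, 13, 8, 7, 5, 9, 10, 11, 12, 1, 14, 15, 6]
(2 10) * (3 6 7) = (2 10)(3 6 7) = [0, 1, 10, 6, 4, 5, 7, 3, 8, 9, 2]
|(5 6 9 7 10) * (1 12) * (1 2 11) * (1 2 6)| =|(1 12 6 9 7 10 5)(2 11)| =14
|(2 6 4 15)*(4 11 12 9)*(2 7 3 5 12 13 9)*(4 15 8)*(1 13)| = |(1 13 9 15 7 3 5 12 2 6 11)(4 8)| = 22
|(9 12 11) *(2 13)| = |(2 13)(9 12 11)| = 6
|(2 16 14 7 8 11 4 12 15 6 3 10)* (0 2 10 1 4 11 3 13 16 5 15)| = |(0 2 5 15 6 13 16 14 7 8 3 1 4 12)| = 14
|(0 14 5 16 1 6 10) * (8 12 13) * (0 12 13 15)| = 18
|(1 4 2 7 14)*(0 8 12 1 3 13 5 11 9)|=13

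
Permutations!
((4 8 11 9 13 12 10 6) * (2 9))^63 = (13)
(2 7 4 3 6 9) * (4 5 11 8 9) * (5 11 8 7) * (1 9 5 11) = (1 9 2 11 7)(3 6 4)(5 8) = [0, 9, 11, 6, 3, 8, 4, 1, 5, 2, 10, 7]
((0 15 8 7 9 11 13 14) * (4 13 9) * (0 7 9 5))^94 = ((0 15 8 9 11 5)(4 13 14 7))^94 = (0 11 8)(4 14)(5 9 15)(7 13)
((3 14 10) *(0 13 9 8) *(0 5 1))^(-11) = ((0 13 9 8 5 1)(3 14 10))^(-11) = (0 13 9 8 5 1)(3 14 10)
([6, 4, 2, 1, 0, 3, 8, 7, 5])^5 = (0 1 5 6 4 3 8)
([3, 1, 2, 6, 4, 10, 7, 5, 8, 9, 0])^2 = (0 6 5)(3 7 10)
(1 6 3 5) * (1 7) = (1 6 3 5 7) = [0, 6, 2, 5, 4, 7, 3, 1]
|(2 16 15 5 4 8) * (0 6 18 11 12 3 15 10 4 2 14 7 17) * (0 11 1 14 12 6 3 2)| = 84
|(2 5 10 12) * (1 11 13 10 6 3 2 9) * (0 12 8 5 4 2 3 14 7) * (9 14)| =8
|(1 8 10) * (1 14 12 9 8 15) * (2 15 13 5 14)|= 10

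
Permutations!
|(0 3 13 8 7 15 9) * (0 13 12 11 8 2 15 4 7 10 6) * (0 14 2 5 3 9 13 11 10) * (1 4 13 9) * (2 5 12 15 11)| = 16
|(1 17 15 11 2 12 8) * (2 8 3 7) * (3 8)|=9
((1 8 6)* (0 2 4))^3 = (8)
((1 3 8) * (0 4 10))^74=(0 10 4)(1 8 3)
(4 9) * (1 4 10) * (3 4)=(1 3 4 9 10)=[0, 3, 2, 4, 9, 5, 6, 7, 8, 10, 1]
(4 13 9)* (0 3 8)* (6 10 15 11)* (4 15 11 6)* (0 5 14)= [3, 1, 2, 8, 13, 14, 10, 7, 5, 15, 11, 4, 12, 9, 0, 6]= (0 3 8 5 14)(4 13 9 15 6 10 11)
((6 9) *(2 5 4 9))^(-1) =(2 6 9 4 5)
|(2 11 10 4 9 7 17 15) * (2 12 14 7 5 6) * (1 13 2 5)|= 70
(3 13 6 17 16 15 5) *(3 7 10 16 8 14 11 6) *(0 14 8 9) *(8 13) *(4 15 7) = (0 14 11 6 17 9)(3 8 13)(4 15 5)(7 10 16) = [14, 1, 2, 8, 15, 4, 17, 10, 13, 0, 16, 6, 12, 3, 11, 5, 7, 9]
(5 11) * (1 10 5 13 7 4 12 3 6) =(1 10 5 11 13 7 4 12 3 6) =[0, 10, 2, 6, 12, 11, 1, 4, 8, 9, 5, 13, 3, 7]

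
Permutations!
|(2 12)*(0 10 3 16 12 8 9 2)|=15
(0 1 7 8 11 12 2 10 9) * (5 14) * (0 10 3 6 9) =(0 1 7 8 11 12 2 3 6 9 10)(5 14) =[1, 7, 3, 6, 4, 14, 9, 8, 11, 10, 0, 12, 2, 13, 5]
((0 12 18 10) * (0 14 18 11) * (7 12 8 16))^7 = (0 8 16 7 12 11)(10 14 18)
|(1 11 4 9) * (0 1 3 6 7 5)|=9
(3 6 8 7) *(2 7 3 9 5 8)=[0, 1, 7, 6, 4, 8, 2, 9, 3, 5]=(2 7 9 5 8 3 6)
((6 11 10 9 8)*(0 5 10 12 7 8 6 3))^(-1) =((0 5 10 9 6 11 12 7 8 3))^(-1) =(0 3 8 7 12 11 6 9 10 5)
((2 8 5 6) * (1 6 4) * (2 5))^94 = ((1 6 5 4)(2 8))^94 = (8)(1 5)(4 6)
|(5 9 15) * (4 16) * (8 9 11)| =10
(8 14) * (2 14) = [0, 1, 14, 3, 4, 5, 6, 7, 2, 9, 10, 11, 12, 13, 8] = (2 14 8)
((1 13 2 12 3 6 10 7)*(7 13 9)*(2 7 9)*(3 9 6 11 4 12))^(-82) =(1 9 2 6 3 10 11 13 4 7 12)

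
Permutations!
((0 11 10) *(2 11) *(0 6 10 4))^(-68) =((0 2 11 4)(6 10))^(-68) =(11)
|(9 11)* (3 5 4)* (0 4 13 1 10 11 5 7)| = |(0 4 3 7)(1 10 11 9 5 13)| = 12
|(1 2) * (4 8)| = |(1 2)(4 8)| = 2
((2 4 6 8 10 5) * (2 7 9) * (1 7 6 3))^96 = ((1 7 9 2 4 3)(5 6 8 10))^96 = (10)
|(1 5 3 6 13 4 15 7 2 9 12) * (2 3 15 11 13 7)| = 6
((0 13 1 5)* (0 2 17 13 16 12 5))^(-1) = (0 1 13 17 2 5 12 16)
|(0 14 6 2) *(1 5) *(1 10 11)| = |(0 14 6 2)(1 5 10 11)| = 4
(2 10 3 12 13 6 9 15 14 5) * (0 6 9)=(0 6)(2 10 3 12 13 9 15 14 5)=[6, 1, 10, 12, 4, 2, 0, 7, 8, 15, 3, 11, 13, 9, 5, 14]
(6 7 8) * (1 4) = (1 4)(6 7 8) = [0, 4, 2, 3, 1, 5, 7, 8, 6]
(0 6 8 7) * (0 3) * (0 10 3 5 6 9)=[9, 1, 2, 10, 4, 6, 8, 5, 7, 0, 3]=(0 9)(3 10)(5 6 8 7)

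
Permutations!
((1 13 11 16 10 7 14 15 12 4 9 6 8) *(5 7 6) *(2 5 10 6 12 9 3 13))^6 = ((1 2 5 7 14 15 9 10 12 4 3 13 11 16 6 8))^6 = (1 9 11 5 12 6 14 3)(2 10 16 7 4 8 15 13)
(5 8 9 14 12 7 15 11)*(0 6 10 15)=[6, 1, 2, 3, 4, 8, 10, 0, 9, 14, 15, 5, 7, 13, 12, 11]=(0 6 10 15 11 5 8 9 14 12 7)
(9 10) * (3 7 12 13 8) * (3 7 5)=(3 5)(7 12 13 8)(9 10)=[0, 1, 2, 5, 4, 3, 6, 12, 7, 10, 9, 11, 13, 8]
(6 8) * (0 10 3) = (0 10 3)(6 8) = [10, 1, 2, 0, 4, 5, 8, 7, 6, 9, 3]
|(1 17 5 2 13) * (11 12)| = 10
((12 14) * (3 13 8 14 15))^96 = (15) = ((3 13 8 14 12 15))^96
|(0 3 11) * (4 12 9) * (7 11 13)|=15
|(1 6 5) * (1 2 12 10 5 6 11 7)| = |(1 11 7)(2 12 10 5)| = 12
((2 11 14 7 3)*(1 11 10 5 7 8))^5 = ((1 11 14 8)(2 10 5 7 3))^5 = (1 11 14 8)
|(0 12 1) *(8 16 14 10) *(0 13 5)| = |(0 12 1 13 5)(8 16 14 10)| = 20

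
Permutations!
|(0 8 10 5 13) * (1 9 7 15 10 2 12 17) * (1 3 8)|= 40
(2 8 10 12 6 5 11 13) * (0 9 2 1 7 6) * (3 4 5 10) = (0 9 2 8 3 4 5 11 13 1 7 6 10 12) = [9, 7, 8, 4, 5, 11, 10, 6, 3, 2, 12, 13, 0, 1]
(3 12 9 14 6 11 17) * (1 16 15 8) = (1 16 15 8)(3 12 9 14 6 11 17) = [0, 16, 2, 12, 4, 5, 11, 7, 1, 14, 10, 17, 9, 13, 6, 8, 15, 3]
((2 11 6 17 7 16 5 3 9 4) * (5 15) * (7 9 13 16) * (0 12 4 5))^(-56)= ((0 12 4 2 11 6 17 9 5 3 13 16 15))^(-56)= (0 3 6 12 13 17 4 16 9 2 15 5 11)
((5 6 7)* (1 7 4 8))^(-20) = ((1 7 5 6 4 8))^(-20) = (1 4 5)(6 7 8)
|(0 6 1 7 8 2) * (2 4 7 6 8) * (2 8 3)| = |(0 3 2)(1 6)(4 7 8)| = 6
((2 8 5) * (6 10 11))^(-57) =((2 8 5)(6 10 11))^(-57) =(11)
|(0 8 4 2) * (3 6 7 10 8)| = 8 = |(0 3 6 7 10 8 4 2)|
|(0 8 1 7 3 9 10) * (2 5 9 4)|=10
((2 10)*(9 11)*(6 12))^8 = ((2 10)(6 12)(9 11))^8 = (12)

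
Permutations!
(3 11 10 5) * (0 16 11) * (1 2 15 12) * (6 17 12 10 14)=(0 16 11 14 6 17 12 1 2 15 10 5 3)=[16, 2, 15, 0, 4, 3, 17, 7, 8, 9, 5, 14, 1, 13, 6, 10, 11, 12]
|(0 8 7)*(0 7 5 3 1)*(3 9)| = |(0 8 5 9 3 1)| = 6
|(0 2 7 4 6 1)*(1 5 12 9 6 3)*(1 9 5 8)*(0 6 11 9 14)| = 6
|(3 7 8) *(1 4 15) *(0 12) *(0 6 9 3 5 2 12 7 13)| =30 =|(0 7 8 5 2 12 6 9 3 13)(1 4 15)|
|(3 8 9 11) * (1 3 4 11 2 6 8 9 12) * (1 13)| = 8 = |(1 3 9 2 6 8 12 13)(4 11)|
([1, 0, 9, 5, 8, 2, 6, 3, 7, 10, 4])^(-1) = [1, 0, 5, 7, 10, 3, 6, 8, 4, 2, 9]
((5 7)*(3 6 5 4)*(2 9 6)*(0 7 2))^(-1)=((0 7 4 3)(2 9 6 5))^(-1)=(0 3 4 7)(2 5 6 9)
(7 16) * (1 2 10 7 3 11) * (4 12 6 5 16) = (1 2 10 7 4 12 6 5 16 3 11) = [0, 2, 10, 11, 12, 16, 5, 4, 8, 9, 7, 1, 6, 13, 14, 15, 3]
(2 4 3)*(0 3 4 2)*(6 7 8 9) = [3, 1, 2, 0, 4, 5, 7, 8, 9, 6] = (0 3)(6 7 8 9)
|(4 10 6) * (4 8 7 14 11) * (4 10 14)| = 7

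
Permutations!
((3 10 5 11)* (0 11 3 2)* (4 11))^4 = (11)(3 10 5)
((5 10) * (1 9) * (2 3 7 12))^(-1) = (1 9)(2 12 7 3)(5 10) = ((1 9)(2 3 7 12)(5 10))^(-1)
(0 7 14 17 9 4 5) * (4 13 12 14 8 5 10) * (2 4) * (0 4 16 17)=(0 7 8 5 4 10 2 16 17 9 13 12 14)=[7, 1, 16, 3, 10, 4, 6, 8, 5, 13, 2, 11, 14, 12, 0, 15, 17, 9]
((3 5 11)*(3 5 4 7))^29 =(3 7 4)(5 11)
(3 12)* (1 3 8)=(1 3 12 8)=[0, 3, 2, 12, 4, 5, 6, 7, 1, 9, 10, 11, 8]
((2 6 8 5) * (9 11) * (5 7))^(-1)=((2 6 8 7 5)(9 11))^(-1)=(2 5 7 8 6)(9 11)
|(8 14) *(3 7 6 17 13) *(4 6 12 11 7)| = |(3 4 6 17 13)(7 12 11)(8 14)| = 30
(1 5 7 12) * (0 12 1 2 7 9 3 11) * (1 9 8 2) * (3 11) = (0 12 1 5 8 2 7 9 11) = [12, 5, 7, 3, 4, 8, 6, 9, 2, 11, 10, 0, 1]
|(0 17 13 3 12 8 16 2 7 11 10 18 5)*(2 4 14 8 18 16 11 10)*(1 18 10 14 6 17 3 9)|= 65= |(0 3 12 10 16 4 6 17 13 9 1 18 5)(2 7 14 8 11)|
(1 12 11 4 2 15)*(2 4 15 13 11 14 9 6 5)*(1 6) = (1 12 14 9)(2 13 11 15 6 5) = [0, 12, 13, 3, 4, 2, 5, 7, 8, 1, 10, 15, 14, 11, 9, 6]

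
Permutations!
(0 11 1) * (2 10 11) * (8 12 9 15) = (0 2 10 11 1)(8 12 9 15) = [2, 0, 10, 3, 4, 5, 6, 7, 12, 15, 11, 1, 9, 13, 14, 8]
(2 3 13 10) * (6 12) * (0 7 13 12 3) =(0 7 13 10 2)(3 12 6) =[7, 1, 0, 12, 4, 5, 3, 13, 8, 9, 2, 11, 6, 10]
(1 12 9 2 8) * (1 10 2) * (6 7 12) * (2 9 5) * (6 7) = [0, 7, 8, 3, 4, 2, 6, 12, 10, 1, 9, 11, 5] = (1 7 12 5 2 8 10 9)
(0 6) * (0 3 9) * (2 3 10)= [6, 1, 3, 9, 4, 5, 10, 7, 8, 0, 2]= (0 6 10 2 3 9)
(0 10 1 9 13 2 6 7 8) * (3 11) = [10, 9, 6, 11, 4, 5, 7, 8, 0, 13, 1, 3, 12, 2] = (0 10 1 9 13 2 6 7 8)(3 11)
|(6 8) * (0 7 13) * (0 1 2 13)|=|(0 7)(1 2 13)(6 8)|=6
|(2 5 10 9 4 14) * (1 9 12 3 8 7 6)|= 12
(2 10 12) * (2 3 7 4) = [0, 1, 10, 7, 2, 5, 6, 4, 8, 9, 12, 11, 3] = (2 10 12 3 7 4)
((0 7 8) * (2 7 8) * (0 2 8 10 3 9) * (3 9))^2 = (0 9 10)(2 8 7)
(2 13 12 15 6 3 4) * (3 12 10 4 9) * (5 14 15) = (2 13 10 4)(3 9)(5 14 15 6 12) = [0, 1, 13, 9, 2, 14, 12, 7, 8, 3, 4, 11, 5, 10, 15, 6]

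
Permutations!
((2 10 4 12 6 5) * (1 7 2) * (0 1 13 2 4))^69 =(0 10 2 13 5 6 12 4 7 1)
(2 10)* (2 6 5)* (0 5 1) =(0 5 2 10 6 1) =[5, 0, 10, 3, 4, 2, 1, 7, 8, 9, 6]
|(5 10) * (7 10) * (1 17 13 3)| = 12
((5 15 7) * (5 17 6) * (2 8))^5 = (17)(2 8)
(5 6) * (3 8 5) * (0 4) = (0 4)(3 8 5 6) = [4, 1, 2, 8, 0, 6, 3, 7, 5]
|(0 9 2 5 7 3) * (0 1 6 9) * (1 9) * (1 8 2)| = 8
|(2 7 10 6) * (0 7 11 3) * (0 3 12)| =7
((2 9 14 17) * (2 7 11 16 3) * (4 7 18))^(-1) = (2 3 16 11 7 4 18 17 14 9)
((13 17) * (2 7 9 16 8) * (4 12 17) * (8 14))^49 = ((2 7 9 16 14 8)(4 12 17 13))^49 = (2 7 9 16 14 8)(4 12 17 13)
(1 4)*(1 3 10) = (1 4 3 10) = [0, 4, 2, 10, 3, 5, 6, 7, 8, 9, 1]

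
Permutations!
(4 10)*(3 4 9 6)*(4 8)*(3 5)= [0, 1, 2, 8, 10, 3, 5, 7, 4, 6, 9]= (3 8 4 10 9 6 5)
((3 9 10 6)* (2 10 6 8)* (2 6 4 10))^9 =(3 10)(4 6)(8 9)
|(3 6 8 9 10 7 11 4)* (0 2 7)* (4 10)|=|(0 2 7 11 10)(3 6 8 9 4)|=5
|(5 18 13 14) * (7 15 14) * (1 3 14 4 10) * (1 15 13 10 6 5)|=6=|(1 3 14)(4 6 5 18 10 15)(7 13)|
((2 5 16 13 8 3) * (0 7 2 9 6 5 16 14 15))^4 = (0 13 6)(2 3 14)(5 7 8)(9 15 16)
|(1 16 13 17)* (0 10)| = 4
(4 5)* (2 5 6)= (2 5 4 6)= [0, 1, 5, 3, 6, 4, 2]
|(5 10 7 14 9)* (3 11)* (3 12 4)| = 20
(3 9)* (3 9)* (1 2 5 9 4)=(1 2 5 9 4)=[0, 2, 5, 3, 1, 9, 6, 7, 8, 4]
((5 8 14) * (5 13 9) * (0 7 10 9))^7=((0 7 10 9 5 8 14 13))^7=(0 13 14 8 5 9 10 7)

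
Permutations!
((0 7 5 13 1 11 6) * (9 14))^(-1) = (0 6 11 1 13 5 7)(9 14) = ((0 7 5 13 1 11 6)(9 14))^(-1)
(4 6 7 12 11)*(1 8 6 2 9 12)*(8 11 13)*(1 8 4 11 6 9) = (1 6 7 8 9 12 13 4 2) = [0, 6, 1, 3, 2, 5, 7, 8, 9, 12, 10, 11, 13, 4]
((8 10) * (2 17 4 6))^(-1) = (2 6 4 17)(8 10)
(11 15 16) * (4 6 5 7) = [0, 1, 2, 3, 6, 7, 5, 4, 8, 9, 10, 15, 12, 13, 14, 16, 11] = (4 6 5 7)(11 15 16)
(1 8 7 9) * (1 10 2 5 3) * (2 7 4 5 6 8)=(1 2 6 8 4 5 3)(7 9 10)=[0, 2, 6, 1, 5, 3, 8, 9, 4, 10, 7]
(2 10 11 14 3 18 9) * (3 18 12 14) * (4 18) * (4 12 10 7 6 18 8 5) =[0, 1, 7, 10, 8, 4, 18, 6, 5, 2, 11, 3, 14, 13, 12, 15, 16, 17, 9] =(2 7 6 18 9)(3 10 11)(4 8 5)(12 14)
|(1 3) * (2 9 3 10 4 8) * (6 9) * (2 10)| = 15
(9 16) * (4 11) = [0, 1, 2, 3, 11, 5, 6, 7, 8, 16, 10, 4, 12, 13, 14, 15, 9] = (4 11)(9 16)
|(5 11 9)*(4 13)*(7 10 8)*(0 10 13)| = |(0 10 8 7 13 4)(5 11 9)| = 6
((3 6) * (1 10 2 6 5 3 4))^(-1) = (1 4 6 2 10)(3 5)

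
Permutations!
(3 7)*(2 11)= [0, 1, 11, 7, 4, 5, 6, 3, 8, 9, 10, 2]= (2 11)(3 7)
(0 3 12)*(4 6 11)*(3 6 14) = [6, 1, 2, 12, 14, 5, 11, 7, 8, 9, 10, 4, 0, 13, 3] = (0 6 11 4 14 3 12)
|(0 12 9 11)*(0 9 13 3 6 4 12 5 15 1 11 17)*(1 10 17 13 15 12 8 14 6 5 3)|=28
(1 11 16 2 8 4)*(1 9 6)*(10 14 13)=(1 11 16 2 8 4 9 6)(10 14 13)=[0, 11, 8, 3, 9, 5, 1, 7, 4, 6, 14, 16, 12, 10, 13, 15, 2]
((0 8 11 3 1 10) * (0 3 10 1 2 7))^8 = (0 8 11 10 3 2 7) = ((0 8 11 10 3 2 7))^8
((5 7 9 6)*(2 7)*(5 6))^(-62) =((2 7 9 5))^(-62) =(2 9)(5 7)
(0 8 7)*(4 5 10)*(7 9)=[8, 1, 2, 3, 5, 10, 6, 0, 9, 7, 4]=(0 8 9 7)(4 5 10)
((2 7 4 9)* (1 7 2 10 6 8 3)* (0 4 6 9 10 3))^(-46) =(0 8 6 7 1 3 9 10 4) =((0 4 10 9 3 1 7 6 8))^(-46)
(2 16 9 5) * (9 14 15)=(2 16 14 15 9 5)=[0, 1, 16, 3, 4, 2, 6, 7, 8, 5, 10, 11, 12, 13, 15, 9, 14]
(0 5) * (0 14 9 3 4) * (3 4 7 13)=(0 5 14 9 4)(3 7 13)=[5, 1, 2, 7, 0, 14, 6, 13, 8, 4, 10, 11, 12, 3, 9]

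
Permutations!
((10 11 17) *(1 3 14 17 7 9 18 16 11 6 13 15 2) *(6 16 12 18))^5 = ((1 3 14 17 10 16 11 7 9 6 13 15 2)(12 18))^5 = (1 16 13 14 7 2 10 6 3 11 15 17 9)(12 18)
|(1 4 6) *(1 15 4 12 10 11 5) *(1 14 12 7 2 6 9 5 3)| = 13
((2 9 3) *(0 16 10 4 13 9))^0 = (16)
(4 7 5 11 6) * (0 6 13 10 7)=(0 6 4)(5 11 13 10 7)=[6, 1, 2, 3, 0, 11, 4, 5, 8, 9, 7, 13, 12, 10]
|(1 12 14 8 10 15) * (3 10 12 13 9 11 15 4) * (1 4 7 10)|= |(1 13 9 11 15 4 3)(7 10)(8 12 14)|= 42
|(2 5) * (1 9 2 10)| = 5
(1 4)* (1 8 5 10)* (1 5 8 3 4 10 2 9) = (1 10 5 2 9)(3 4) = [0, 10, 9, 4, 3, 2, 6, 7, 8, 1, 5]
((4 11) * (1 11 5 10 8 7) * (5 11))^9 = ((1 5 10 8 7)(4 11))^9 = (1 7 8 10 5)(4 11)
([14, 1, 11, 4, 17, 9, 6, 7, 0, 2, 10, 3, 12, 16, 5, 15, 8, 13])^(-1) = (0 8 16 13 17 4 3 11 2 9 5 14)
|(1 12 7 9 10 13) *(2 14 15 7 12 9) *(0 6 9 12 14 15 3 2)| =|(0 6 9 10 13 1 12 14 3 2 15 7)| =12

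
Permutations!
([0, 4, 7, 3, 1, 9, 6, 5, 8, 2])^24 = (9)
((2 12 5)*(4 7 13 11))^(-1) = ((2 12 5)(4 7 13 11))^(-1) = (2 5 12)(4 11 13 7)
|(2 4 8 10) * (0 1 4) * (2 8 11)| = |(0 1 4 11 2)(8 10)| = 10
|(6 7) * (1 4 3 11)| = 4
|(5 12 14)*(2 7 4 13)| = 12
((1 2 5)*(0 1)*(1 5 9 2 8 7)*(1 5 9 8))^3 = ((0 9 2 8 7 5))^3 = (0 8)(2 5)(7 9)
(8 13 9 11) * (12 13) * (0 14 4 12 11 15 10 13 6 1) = (0 14 4 12 6 1)(8 11)(9 15 10 13) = [14, 0, 2, 3, 12, 5, 1, 7, 11, 15, 13, 8, 6, 9, 4, 10]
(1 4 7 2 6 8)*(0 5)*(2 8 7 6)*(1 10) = (0 5)(1 4 6 7 8 10) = [5, 4, 2, 3, 6, 0, 7, 8, 10, 9, 1]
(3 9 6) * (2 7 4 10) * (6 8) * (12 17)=(2 7 4 10)(3 9 8 6)(12 17)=[0, 1, 7, 9, 10, 5, 3, 4, 6, 8, 2, 11, 17, 13, 14, 15, 16, 12]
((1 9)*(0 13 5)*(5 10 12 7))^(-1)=((0 13 10 12 7 5)(1 9))^(-1)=(0 5 7 12 10 13)(1 9)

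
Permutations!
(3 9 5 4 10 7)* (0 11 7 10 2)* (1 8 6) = (0 11 7 3 9 5 4 2)(1 8 6) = [11, 8, 0, 9, 2, 4, 1, 3, 6, 5, 10, 7]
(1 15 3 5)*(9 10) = [0, 15, 2, 5, 4, 1, 6, 7, 8, 10, 9, 11, 12, 13, 14, 3] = (1 15 3 5)(9 10)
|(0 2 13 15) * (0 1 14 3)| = |(0 2 13 15 1 14 3)| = 7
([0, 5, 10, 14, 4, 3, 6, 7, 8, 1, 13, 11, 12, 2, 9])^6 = [0, 5, 2, 14, 4, 3, 6, 7, 8, 1, 10, 11, 12, 13, 9]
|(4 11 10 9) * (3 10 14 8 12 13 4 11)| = |(3 10 9 11 14 8 12 13 4)| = 9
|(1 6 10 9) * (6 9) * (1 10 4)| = 5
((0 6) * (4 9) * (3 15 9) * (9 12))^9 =((0 6)(3 15 12 9 4))^9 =(0 6)(3 4 9 12 15)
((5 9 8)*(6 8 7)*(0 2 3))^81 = ((0 2 3)(5 9 7 6 8))^81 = (5 9 7 6 8)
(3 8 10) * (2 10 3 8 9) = (2 10 8 3 9) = [0, 1, 10, 9, 4, 5, 6, 7, 3, 2, 8]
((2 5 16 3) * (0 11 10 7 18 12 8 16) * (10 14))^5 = (0 18 2 10 16 11 12 5 7 3 14 8) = ((0 11 14 10 7 18 12 8 16 3 2 5))^5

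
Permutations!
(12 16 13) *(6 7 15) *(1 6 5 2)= (1 6 7 15 5 2)(12 16 13)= [0, 6, 1, 3, 4, 2, 7, 15, 8, 9, 10, 11, 16, 12, 14, 5, 13]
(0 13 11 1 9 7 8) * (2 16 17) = (0 13 11 1 9 7 8)(2 16 17) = [13, 9, 16, 3, 4, 5, 6, 8, 0, 7, 10, 1, 12, 11, 14, 15, 17, 2]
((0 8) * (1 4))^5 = ((0 8)(1 4))^5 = (0 8)(1 4)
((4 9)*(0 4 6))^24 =((0 4 9 6))^24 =(9)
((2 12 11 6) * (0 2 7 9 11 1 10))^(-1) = ((0 2 12 1 10)(6 7 9 11))^(-1) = (0 10 1 12 2)(6 11 9 7)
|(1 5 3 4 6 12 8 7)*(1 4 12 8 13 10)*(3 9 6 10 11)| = |(1 5 9 6 8 7 4 10)(3 12 13 11)| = 8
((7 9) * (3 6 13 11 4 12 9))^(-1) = ((3 6 13 11 4 12 9 7))^(-1) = (3 7 9 12 4 11 13 6)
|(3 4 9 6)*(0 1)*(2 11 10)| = 12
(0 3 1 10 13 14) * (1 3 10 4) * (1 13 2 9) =(0 10 2 9 1 4 13 14) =[10, 4, 9, 3, 13, 5, 6, 7, 8, 1, 2, 11, 12, 14, 0]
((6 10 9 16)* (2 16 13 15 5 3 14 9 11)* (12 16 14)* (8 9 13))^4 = (2 5 6 14 3 10 13 12 11 15 16)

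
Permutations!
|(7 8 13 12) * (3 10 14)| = |(3 10 14)(7 8 13 12)| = 12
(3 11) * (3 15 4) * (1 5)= (1 5)(3 11 15 4)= [0, 5, 2, 11, 3, 1, 6, 7, 8, 9, 10, 15, 12, 13, 14, 4]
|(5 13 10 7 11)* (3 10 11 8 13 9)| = |(3 10 7 8 13 11 5 9)| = 8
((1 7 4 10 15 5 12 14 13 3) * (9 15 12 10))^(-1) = (1 3 13 14 12 10 5 15 9 4 7)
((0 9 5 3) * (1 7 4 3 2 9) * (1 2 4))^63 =(0 5)(1 7)(2 4)(3 9)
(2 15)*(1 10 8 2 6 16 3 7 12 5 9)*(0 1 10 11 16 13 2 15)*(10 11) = [1, 10, 0, 7, 4, 9, 13, 12, 15, 11, 8, 16, 5, 2, 14, 6, 3] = (0 1 10 8 15 6 13 2)(3 7 12 5 9 11 16)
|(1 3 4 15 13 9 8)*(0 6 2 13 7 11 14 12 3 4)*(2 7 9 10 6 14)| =|(0 14 12 3)(1 4 15 9 8)(2 13 10 6 7 11)| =60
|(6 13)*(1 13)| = 3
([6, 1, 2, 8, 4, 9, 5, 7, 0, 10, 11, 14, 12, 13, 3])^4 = [10, 1, 2, 5, 4, 14, 11, 7, 9, 3, 8, 0, 12, 13, 6]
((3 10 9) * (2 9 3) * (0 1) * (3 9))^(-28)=((0 1)(2 3 10 9))^(-28)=(10)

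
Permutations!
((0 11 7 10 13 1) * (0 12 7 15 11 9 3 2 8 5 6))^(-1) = (0 6 5 8 2 3 9)(1 13 10 7 12)(11 15)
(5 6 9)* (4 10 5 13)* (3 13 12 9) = (3 13 4 10 5 6)(9 12) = [0, 1, 2, 13, 10, 6, 3, 7, 8, 12, 5, 11, 9, 4]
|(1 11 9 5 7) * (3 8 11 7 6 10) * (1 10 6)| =|(1 7 10 3 8 11 9 5)| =8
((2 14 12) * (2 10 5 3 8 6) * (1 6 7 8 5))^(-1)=(1 10 12 14 2 6)(3 5)(7 8)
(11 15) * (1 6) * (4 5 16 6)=[0, 4, 2, 3, 5, 16, 1, 7, 8, 9, 10, 15, 12, 13, 14, 11, 6]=(1 4 5 16 6)(11 15)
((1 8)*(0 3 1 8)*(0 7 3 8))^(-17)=(0 8)(1 7 3)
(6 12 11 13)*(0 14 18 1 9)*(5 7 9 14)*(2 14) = (0 5 7 9)(1 2 14 18)(6 12 11 13) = [5, 2, 14, 3, 4, 7, 12, 9, 8, 0, 10, 13, 11, 6, 18, 15, 16, 17, 1]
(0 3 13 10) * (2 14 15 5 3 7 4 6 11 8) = (0 7 4 6 11 8 2 14 15 5 3 13 10) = [7, 1, 14, 13, 6, 3, 11, 4, 2, 9, 0, 8, 12, 10, 15, 5]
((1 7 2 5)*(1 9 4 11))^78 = (1 7 2 5 9 4 11)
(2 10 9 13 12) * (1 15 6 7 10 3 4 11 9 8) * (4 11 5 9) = (1 15 6 7 10 8)(2 3 11 4 5 9 13 12) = [0, 15, 3, 11, 5, 9, 7, 10, 1, 13, 8, 4, 2, 12, 14, 6]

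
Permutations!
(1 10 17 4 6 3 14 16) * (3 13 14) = (1 10 17 4 6 13 14 16) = [0, 10, 2, 3, 6, 5, 13, 7, 8, 9, 17, 11, 12, 14, 16, 15, 1, 4]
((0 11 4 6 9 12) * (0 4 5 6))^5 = (0 12 6 11 4 9 5)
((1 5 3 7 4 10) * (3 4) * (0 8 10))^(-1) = (0 4 5 1 10 8)(3 7)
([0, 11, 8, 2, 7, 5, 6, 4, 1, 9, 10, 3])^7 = [0, 3, 1, 8, 7, 5, 6, 4, 11, 9, 10, 2]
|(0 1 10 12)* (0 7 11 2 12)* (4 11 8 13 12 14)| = |(0 1 10)(2 14 4 11)(7 8 13 12)| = 12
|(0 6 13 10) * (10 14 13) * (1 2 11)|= |(0 6 10)(1 2 11)(13 14)|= 6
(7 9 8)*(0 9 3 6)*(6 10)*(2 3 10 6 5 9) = (0 2 3 6)(5 9 8 7 10) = [2, 1, 3, 6, 4, 9, 0, 10, 7, 8, 5]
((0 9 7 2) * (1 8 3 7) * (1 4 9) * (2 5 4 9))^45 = (9)(0 5 8 2 7 1 4 3)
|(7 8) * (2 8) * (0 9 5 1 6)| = 15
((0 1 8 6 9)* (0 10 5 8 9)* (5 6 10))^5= ((0 1 9 5 8 10 6))^5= (0 10 5 1 6 8 9)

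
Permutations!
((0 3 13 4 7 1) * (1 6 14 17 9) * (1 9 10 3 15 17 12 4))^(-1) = (0 1 13 3 10 17 15)(4 12 14 6 7)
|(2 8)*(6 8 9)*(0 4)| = 4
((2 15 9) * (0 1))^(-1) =((0 1)(2 15 9))^(-1) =(0 1)(2 9 15)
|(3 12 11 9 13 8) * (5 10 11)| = 8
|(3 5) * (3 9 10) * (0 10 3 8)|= 3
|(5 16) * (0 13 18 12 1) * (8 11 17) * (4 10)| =30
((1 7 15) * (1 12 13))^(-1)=((1 7 15 12 13))^(-1)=(1 13 12 15 7)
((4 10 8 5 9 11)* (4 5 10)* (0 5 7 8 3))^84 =((0 5 9 11 7 8 10 3))^84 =(0 7)(3 11)(5 8)(9 10)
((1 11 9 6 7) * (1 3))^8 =(1 9 7)(3 11 6)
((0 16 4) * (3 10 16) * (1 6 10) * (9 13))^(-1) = (0 4 16 10 6 1 3)(9 13)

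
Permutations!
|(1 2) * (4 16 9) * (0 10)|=6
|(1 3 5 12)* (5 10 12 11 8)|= 12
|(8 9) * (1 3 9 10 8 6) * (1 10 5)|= 7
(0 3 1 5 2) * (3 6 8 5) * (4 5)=(0 6 8 4 5 2)(1 3)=[6, 3, 0, 1, 5, 2, 8, 7, 4]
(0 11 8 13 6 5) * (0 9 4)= (0 11 8 13 6 5 9 4)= [11, 1, 2, 3, 0, 9, 5, 7, 13, 4, 10, 8, 12, 6]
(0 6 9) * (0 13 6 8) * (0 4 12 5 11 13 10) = (0 8 4 12 5 11 13 6 9 10) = [8, 1, 2, 3, 12, 11, 9, 7, 4, 10, 0, 13, 5, 6]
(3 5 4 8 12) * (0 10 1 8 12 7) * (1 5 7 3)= (0 10 5 4 12 1 8 3 7)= [10, 8, 2, 7, 12, 4, 6, 0, 3, 9, 5, 11, 1]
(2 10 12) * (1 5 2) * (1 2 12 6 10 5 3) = (1 3)(2 5 12)(6 10) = [0, 3, 5, 1, 4, 12, 10, 7, 8, 9, 6, 11, 2]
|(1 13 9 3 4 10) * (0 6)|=6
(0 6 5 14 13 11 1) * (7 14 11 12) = (0 6 5 11 1)(7 14 13 12) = [6, 0, 2, 3, 4, 11, 5, 14, 8, 9, 10, 1, 7, 12, 13]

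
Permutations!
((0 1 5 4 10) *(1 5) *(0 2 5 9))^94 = ((0 9)(2 5 4 10))^94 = (2 4)(5 10)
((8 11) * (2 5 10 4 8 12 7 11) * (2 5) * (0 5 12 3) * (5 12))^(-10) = (12)(4 5)(8 10)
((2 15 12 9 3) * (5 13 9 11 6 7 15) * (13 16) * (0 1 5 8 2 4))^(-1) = ((0 1 5 16 13 9 3 4)(2 8)(6 7 15 12 11))^(-1) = (0 4 3 9 13 16 5 1)(2 8)(6 11 12 15 7)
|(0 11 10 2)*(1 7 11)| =|(0 1 7 11 10 2)| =6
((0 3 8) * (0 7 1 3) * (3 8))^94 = (1 8 7)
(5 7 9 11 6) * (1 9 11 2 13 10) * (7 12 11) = (1 9 2 13 10)(5 12 11 6) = [0, 9, 13, 3, 4, 12, 5, 7, 8, 2, 1, 6, 11, 10]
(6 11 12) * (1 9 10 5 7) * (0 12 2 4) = (0 12 6 11 2 4)(1 9 10 5 7) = [12, 9, 4, 3, 0, 7, 11, 1, 8, 10, 5, 2, 6]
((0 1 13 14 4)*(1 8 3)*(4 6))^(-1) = ((0 8 3 1 13 14 6 4))^(-1) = (0 4 6 14 13 1 3 8)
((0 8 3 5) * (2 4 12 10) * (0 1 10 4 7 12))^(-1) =((0 8 3 5 1 10 2 7 12 4))^(-1) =(0 4 12 7 2 10 1 5 3 8)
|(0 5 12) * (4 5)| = 4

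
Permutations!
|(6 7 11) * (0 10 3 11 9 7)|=10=|(0 10 3 11 6)(7 9)|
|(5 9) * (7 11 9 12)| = |(5 12 7 11 9)| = 5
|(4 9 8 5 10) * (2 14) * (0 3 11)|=30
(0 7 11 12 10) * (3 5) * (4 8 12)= [7, 1, 2, 5, 8, 3, 6, 11, 12, 9, 0, 4, 10]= (0 7 11 4 8 12 10)(3 5)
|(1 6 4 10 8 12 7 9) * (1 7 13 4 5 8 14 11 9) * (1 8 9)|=|(1 6 5 9 7 8 12 13 4 10 14 11)|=12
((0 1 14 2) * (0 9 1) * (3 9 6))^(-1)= (1 9 3 6 2 14)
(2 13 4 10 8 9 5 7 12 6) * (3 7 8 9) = [0, 1, 13, 7, 10, 8, 2, 12, 3, 5, 9, 11, 6, 4] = (2 13 4 10 9 5 8 3 7 12 6)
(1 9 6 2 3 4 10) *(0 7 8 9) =(0 7 8 9 6 2 3 4 10 1) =[7, 0, 3, 4, 10, 5, 2, 8, 9, 6, 1]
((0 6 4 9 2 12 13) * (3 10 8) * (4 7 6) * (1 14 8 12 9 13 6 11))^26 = (0 13 4)(1 11 7 6 12 10 3 8 14)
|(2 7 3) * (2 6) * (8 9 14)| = 12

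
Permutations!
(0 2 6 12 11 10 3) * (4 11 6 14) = (0 2 14 4 11 10 3)(6 12) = [2, 1, 14, 0, 11, 5, 12, 7, 8, 9, 3, 10, 6, 13, 4]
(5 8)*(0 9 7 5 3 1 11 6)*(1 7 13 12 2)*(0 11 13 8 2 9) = (1 13 12 9 8 3 7 5 2)(6 11) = [0, 13, 1, 7, 4, 2, 11, 5, 3, 8, 10, 6, 9, 12]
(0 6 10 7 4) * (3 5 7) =[6, 1, 2, 5, 0, 7, 10, 4, 8, 9, 3] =(0 6 10 3 5 7 4)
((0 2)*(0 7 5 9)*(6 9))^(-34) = (0 7 6)(2 5 9)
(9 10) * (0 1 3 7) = (0 1 3 7)(9 10) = [1, 3, 2, 7, 4, 5, 6, 0, 8, 10, 9]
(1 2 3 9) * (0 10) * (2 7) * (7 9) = (0 10)(1 9)(2 3 7) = [10, 9, 3, 7, 4, 5, 6, 2, 8, 1, 0]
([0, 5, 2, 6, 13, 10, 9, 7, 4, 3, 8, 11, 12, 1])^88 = [0, 4, 2, 6, 10, 13, 9, 7, 5, 3, 1, 11, 12, 8]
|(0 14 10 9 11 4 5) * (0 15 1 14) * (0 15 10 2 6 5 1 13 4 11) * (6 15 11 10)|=|(0 11 10 9)(1 14 2 15 13 4)(5 6)|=12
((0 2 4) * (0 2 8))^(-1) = (0 8)(2 4)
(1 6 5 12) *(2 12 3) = (1 6 5 3 2 12) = [0, 6, 12, 2, 4, 3, 5, 7, 8, 9, 10, 11, 1]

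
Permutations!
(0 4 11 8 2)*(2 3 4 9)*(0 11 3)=(0 9 2 11 8)(3 4)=[9, 1, 11, 4, 3, 5, 6, 7, 0, 2, 10, 8]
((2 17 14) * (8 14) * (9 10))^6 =(2 8)(14 17)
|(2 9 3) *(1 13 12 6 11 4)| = 6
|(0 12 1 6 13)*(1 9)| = |(0 12 9 1 6 13)| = 6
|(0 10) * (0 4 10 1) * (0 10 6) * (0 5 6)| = |(0 1 10 4)(5 6)| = 4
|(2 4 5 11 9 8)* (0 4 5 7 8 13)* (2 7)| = |(0 4 2 5 11 9 13)(7 8)| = 14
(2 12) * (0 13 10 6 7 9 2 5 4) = (0 13 10 6 7 9 2 12 5 4) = [13, 1, 12, 3, 0, 4, 7, 9, 8, 2, 6, 11, 5, 10]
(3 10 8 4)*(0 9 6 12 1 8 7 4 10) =(0 9 6 12 1 8 10 7 4 3) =[9, 8, 2, 0, 3, 5, 12, 4, 10, 6, 7, 11, 1]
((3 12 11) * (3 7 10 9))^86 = ((3 12 11 7 10 9))^86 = (3 11 10)(7 9 12)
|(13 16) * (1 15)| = 2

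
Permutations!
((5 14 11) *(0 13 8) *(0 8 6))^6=(14)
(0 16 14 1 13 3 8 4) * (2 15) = [16, 13, 15, 8, 0, 5, 6, 7, 4, 9, 10, 11, 12, 3, 1, 2, 14] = (0 16 14 1 13 3 8 4)(2 15)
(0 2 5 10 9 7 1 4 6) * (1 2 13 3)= (0 13 3 1 4 6)(2 5 10 9 7)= [13, 4, 5, 1, 6, 10, 0, 2, 8, 7, 9, 11, 12, 3]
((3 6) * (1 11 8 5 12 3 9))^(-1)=(1 9 6 3 12 5 8 11)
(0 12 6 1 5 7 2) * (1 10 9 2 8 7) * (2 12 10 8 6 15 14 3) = (0 10 9 12 15 14 3 2)(1 5)(6 8 7) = [10, 5, 0, 2, 4, 1, 8, 6, 7, 12, 9, 11, 15, 13, 3, 14]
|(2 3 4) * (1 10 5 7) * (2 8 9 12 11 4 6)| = |(1 10 5 7)(2 3 6)(4 8 9 12 11)| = 60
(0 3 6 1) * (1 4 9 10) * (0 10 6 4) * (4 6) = (0 3 6)(1 10)(4 9) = [3, 10, 2, 6, 9, 5, 0, 7, 8, 4, 1]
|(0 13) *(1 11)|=|(0 13)(1 11)|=2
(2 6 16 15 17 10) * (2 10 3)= [0, 1, 6, 2, 4, 5, 16, 7, 8, 9, 10, 11, 12, 13, 14, 17, 15, 3]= (2 6 16 15 17 3)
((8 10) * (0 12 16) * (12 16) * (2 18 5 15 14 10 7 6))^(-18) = (18)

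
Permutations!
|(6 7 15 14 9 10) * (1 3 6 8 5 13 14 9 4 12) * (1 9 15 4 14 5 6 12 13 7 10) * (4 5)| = 12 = |(15)(1 3 12 9)(4 13)(5 7)(6 10 8)|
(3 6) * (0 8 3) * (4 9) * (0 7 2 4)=(0 8 3 6 7 2 4 9)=[8, 1, 4, 6, 9, 5, 7, 2, 3, 0]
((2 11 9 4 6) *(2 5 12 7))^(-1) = (2 7 12 5 6 4 9 11)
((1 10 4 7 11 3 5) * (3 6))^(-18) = (1 3 11 4)(5 6 7 10)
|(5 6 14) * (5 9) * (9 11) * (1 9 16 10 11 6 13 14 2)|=|(1 9 5 13 14 6 2)(10 11 16)|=21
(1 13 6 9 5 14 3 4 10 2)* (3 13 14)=(1 14 13 6 9 5 3 4 10 2)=[0, 14, 1, 4, 10, 3, 9, 7, 8, 5, 2, 11, 12, 6, 13]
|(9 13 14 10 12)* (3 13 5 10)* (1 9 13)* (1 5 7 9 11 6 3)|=18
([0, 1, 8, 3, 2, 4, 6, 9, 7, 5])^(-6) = (9)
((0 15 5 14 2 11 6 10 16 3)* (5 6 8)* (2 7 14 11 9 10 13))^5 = ((0 15 6 13 2 9 10 16 3)(5 11 8)(7 14))^5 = (0 9 15 10 6 16 13 3 2)(5 8 11)(7 14)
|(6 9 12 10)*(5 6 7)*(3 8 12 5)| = |(3 8 12 10 7)(5 6 9)| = 15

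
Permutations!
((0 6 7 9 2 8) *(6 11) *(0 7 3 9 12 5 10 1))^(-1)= ((0 11 6 3 9 2 8 7 12 5 10 1))^(-1)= (0 1 10 5 12 7 8 2 9 3 6 11)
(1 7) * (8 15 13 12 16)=(1 7)(8 15 13 12 16)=[0, 7, 2, 3, 4, 5, 6, 1, 15, 9, 10, 11, 16, 12, 14, 13, 8]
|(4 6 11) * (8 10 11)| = |(4 6 8 10 11)| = 5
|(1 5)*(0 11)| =2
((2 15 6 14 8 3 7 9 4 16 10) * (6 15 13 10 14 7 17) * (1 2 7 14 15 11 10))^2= (1 13 2)(3 6 8 17 14)(4 15 10 9 16 11 7)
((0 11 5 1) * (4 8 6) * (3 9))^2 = ((0 11 5 1)(3 9)(4 8 6))^2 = (0 5)(1 11)(4 6 8)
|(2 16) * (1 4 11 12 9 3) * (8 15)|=6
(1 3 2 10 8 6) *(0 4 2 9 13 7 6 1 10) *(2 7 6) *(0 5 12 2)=(0 4 7)(1 3 9 13 6 10 8)(2 5 12)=[4, 3, 5, 9, 7, 12, 10, 0, 1, 13, 8, 11, 2, 6]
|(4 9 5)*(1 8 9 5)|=6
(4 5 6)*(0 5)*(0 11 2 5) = [0, 1, 5, 3, 11, 6, 4, 7, 8, 9, 10, 2] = (2 5 6 4 11)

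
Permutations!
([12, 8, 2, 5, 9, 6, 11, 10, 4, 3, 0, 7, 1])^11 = (0 10 7 11 6 5 3 9 4 8 1 12)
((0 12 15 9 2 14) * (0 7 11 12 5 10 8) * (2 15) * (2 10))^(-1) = (0 8 10 12 11 7 14 2 5)(9 15)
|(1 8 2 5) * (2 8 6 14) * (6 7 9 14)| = 6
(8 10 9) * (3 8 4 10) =(3 8)(4 10 9) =[0, 1, 2, 8, 10, 5, 6, 7, 3, 4, 9]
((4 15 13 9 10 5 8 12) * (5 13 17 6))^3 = (4 6 12 17 8 15 5)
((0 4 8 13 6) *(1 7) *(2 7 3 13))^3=((0 4 8 2 7 1 3 13 6))^3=(0 2 3)(1 6 8)(4 7 13)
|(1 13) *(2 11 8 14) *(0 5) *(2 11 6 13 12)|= |(0 5)(1 12 2 6 13)(8 14 11)|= 30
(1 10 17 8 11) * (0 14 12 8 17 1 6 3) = (17)(0 14 12 8 11 6 3)(1 10) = [14, 10, 2, 0, 4, 5, 3, 7, 11, 9, 1, 6, 8, 13, 12, 15, 16, 17]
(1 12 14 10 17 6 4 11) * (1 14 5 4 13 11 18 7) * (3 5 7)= [0, 12, 2, 5, 18, 4, 13, 1, 8, 9, 17, 14, 7, 11, 10, 15, 16, 6, 3]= (1 12 7)(3 5 4 18)(6 13 11 14 10 17)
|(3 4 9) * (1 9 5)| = |(1 9 3 4 5)| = 5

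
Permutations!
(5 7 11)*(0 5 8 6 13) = [5, 1, 2, 3, 4, 7, 13, 11, 6, 9, 10, 8, 12, 0] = (0 5 7 11 8 6 13)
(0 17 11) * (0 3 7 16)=(0 17 11 3 7 16)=[17, 1, 2, 7, 4, 5, 6, 16, 8, 9, 10, 3, 12, 13, 14, 15, 0, 11]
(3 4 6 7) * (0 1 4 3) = [1, 4, 2, 3, 6, 5, 7, 0] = (0 1 4 6 7)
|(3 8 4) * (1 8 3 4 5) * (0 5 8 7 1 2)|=|(8)(0 5 2)(1 7)|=6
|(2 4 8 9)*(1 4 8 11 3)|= 12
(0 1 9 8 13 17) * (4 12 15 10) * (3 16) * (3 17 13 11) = (0 1 9 8 11 3 16 17)(4 12 15 10) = [1, 9, 2, 16, 12, 5, 6, 7, 11, 8, 4, 3, 15, 13, 14, 10, 17, 0]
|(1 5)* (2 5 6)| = |(1 6 2 5)| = 4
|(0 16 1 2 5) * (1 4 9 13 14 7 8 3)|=12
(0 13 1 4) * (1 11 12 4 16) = (0 13 11 12 4)(1 16) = [13, 16, 2, 3, 0, 5, 6, 7, 8, 9, 10, 12, 4, 11, 14, 15, 1]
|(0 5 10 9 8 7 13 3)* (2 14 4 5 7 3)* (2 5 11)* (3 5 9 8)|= |(0 7 13 9 3)(2 14 4 11)(5 10 8)|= 60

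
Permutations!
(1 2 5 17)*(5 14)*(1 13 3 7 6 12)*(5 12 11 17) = (1 2 14 12)(3 7 6 11 17 13) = [0, 2, 14, 7, 4, 5, 11, 6, 8, 9, 10, 17, 1, 3, 12, 15, 16, 13]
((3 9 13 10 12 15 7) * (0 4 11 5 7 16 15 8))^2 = ((0 4 11 5 7 3 9 13 10 12 8)(15 16))^2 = (16)(0 11 7 9 10 8 4 5 3 13 12)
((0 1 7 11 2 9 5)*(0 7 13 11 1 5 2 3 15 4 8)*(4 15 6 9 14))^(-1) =((15)(0 5 7 1 13 11 3 6 9 2 14 4 8))^(-1) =(15)(0 8 4 14 2 9 6 3 11 13 1 7 5)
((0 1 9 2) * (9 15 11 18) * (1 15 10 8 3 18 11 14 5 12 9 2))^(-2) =(0 18 8 1 12 14)(2 3 10 9 5 15) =((0 15 14 5 12 9 1 10 8 3 18 2))^(-2)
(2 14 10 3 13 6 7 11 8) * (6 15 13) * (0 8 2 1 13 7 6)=(0 8 1 13 15 7 11 2 14 10 3)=[8, 13, 14, 0, 4, 5, 6, 11, 1, 9, 3, 2, 12, 15, 10, 7]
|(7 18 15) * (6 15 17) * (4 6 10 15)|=10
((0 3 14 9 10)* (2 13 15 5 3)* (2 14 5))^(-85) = (0 10 9 14)(2 15 13)(3 5)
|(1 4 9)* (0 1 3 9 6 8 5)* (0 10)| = |(0 1 4 6 8 5 10)(3 9)| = 14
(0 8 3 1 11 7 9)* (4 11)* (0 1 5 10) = (0 8 3 5 10)(1 4 11 7 9) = [8, 4, 2, 5, 11, 10, 6, 9, 3, 1, 0, 7]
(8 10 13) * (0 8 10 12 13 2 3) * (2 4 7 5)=(0 8 12 13 10 4 7 5 2 3)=[8, 1, 3, 0, 7, 2, 6, 5, 12, 9, 4, 11, 13, 10]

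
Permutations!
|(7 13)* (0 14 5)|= 6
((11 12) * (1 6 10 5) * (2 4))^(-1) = ((1 6 10 5)(2 4)(11 12))^(-1) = (1 5 10 6)(2 4)(11 12)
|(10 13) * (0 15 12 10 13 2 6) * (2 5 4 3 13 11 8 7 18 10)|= |(0 15 12 2 6)(3 13 11 8 7 18 10 5 4)|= 45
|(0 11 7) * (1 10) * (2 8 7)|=|(0 11 2 8 7)(1 10)|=10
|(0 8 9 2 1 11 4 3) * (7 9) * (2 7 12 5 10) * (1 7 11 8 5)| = 9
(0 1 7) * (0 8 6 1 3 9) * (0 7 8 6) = [3, 8, 2, 9, 4, 5, 1, 6, 0, 7] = (0 3 9 7 6 1 8)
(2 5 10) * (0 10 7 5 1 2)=(0 10)(1 2)(5 7)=[10, 2, 1, 3, 4, 7, 6, 5, 8, 9, 0]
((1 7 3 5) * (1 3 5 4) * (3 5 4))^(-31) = (1 4 7)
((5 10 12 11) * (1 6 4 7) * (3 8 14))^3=(14)(1 7 4 6)(5 11 12 10)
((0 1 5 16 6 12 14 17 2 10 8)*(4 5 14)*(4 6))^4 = ((0 1 14 17 2 10 8)(4 5 16)(6 12))^4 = (0 2 1 10 14 8 17)(4 5 16)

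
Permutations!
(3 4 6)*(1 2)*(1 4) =(1 2 4 6 3) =[0, 2, 4, 1, 6, 5, 3]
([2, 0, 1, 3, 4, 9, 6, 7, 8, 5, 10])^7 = [2, 0, 1, 3, 4, 9, 6, 7, 8, 5, 10]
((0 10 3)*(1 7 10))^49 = (0 3 10 7 1)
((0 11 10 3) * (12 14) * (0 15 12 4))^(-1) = (0 4 14 12 15 3 10 11)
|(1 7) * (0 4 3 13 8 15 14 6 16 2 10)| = 22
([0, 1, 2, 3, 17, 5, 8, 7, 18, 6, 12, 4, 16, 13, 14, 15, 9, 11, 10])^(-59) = [0, 1, 2, 3, 17, 5, 12, 7, 16, 10, 6, 4, 8, 13, 14, 15, 18, 11, 9]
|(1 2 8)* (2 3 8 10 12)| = 3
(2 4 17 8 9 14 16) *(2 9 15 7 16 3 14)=(2 4 17 8 15 7 16 9)(3 14)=[0, 1, 4, 14, 17, 5, 6, 16, 15, 2, 10, 11, 12, 13, 3, 7, 9, 8]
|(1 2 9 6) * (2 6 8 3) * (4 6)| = 12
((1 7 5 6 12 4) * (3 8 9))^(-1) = (1 4 12 6 5 7)(3 9 8)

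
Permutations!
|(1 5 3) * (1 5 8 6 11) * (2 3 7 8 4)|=9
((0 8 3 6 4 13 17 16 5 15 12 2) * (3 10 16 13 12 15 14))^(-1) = (0 2 12 4 6 3 14 5 16 10 8)(13 17)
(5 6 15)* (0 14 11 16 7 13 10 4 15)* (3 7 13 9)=(0 14 11 16 13 10 4 15 5 6)(3 7 9)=[14, 1, 2, 7, 15, 6, 0, 9, 8, 3, 4, 16, 12, 10, 11, 5, 13]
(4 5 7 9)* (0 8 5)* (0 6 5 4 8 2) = (0 2)(4 6 5 7 9 8) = [2, 1, 0, 3, 6, 7, 5, 9, 4, 8]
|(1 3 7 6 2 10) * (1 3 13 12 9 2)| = |(1 13 12 9 2 10 3 7 6)| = 9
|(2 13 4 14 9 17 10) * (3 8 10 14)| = |(2 13 4 3 8 10)(9 17 14)| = 6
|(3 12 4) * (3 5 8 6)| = 6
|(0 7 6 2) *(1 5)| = 4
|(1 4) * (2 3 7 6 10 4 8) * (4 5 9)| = 10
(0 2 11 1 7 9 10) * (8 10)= (0 2 11 1 7 9 8 10)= [2, 7, 11, 3, 4, 5, 6, 9, 10, 8, 0, 1]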